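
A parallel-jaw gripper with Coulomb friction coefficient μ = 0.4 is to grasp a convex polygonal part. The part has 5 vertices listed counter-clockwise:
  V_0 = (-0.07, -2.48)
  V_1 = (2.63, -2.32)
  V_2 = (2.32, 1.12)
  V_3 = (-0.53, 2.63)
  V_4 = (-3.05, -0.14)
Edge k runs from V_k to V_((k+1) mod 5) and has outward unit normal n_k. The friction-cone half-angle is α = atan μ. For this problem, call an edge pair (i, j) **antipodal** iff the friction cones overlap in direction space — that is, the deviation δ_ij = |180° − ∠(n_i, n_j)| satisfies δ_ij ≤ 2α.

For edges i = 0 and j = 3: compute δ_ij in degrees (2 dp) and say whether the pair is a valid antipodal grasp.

δ = 44.31°, invalid

α = atan 0.4 = 21.80°;  2α = 43.60°
edge 0: e_0 = (+2.70, +0.16);  n_0 = (+0.0592, -0.9982)
edge 3: e_3 = (-2.52, -2.77);  n_3 = (-0.7397, +0.6729)
∠(n_0, n_3) = 135.69°
δ = |180° − 135.69°| = 44.31°
44.31° > 2α = 43.60°  →  invalid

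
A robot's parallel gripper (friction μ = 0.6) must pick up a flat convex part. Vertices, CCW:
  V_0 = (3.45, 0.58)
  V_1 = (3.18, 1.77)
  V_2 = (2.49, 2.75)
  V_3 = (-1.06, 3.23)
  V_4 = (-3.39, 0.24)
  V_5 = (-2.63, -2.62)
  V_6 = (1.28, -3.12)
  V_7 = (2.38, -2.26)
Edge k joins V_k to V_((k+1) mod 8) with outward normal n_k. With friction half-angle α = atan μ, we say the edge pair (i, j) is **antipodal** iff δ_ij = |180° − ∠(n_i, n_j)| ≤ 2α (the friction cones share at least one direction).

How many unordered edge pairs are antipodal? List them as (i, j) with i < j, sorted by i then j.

α = atan 0.6 = 30.96°;  2α = 61.93°
n_0 = (+0.9752, +0.2213)
n_1 = (+0.8177, +0.5757)
n_2 = (+0.1340, +0.9910)
n_3 = (-0.7888, +0.6147)
n_4 = (-0.9665, -0.2568)
n_5 = (-0.1268, -0.9919)
n_6 = (+0.6159, -0.7878)
n_7 = (+0.9358, -0.3526)
  (0,1): δ = 157.63°  ·
  (0,2): δ = 110.48°  ·
  (0,3): δ = 50.71°  ✓
  (0,4): δ = 2.10°  ✓
  (0,5): δ = 69.93°  ·
  (0,6): δ = 115.24°  ·
  (0,7): δ = 146.57°  ·
  (1,2): δ = 132.85°  ·
  (1,3): δ = 73.08°  ·
  (1,4): δ = 20.27°  ✓
  (1,5): δ = 47.56°  ✓
  (1,6): δ = 92.87°  ·
  (1,7): δ = 124.21°  ·
  (2,3): δ = 120.23°  ·
  (2,4): δ = 67.42°  ·
  (2,5): δ = 0.41°  ✓
  (2,6): δ = 45.72°  ✓
  (2,7): δ = 77.06°  ·
  (3,4): δ = 127.19°  ·
  (3,5): δ = 59.36°  ✓
  (3,6): δ = 14.05°  ✓
  (3,7): δ = 17.28°  ✓
  (4,5): δ = 112.17°  ·
  (4,6): δ = 66.86°  ·
  (4,7): δ = 35.53°  ✓
  (5,6): δ = 134.69°  ·
  (5,7): δ = 103.36°  ·
  (6,7): δ = 148.66°  ·
antipodal pairs: 10

count = 10; pairs: (0,3), (0,4), (1,4), (1,5), (2,5), (2,6), (3,5), (3,6), (3,7), (4,7)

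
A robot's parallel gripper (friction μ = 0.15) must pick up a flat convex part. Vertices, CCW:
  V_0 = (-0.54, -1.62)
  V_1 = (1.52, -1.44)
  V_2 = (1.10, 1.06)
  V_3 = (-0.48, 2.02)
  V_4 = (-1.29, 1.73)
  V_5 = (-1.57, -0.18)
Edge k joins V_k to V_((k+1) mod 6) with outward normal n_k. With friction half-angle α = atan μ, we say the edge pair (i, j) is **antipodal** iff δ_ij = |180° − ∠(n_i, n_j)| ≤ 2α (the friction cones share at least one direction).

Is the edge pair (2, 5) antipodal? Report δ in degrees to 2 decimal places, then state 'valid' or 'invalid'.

α = atan 0.15 = 8.53°;  2α = 17.06°
edge 2: e_2 = (-1.58, +0.96);  n_2 = (+0.5193, +0.8546)
edge 5: e_5 = (+1.03, -1.44);  n_5 = (-0.8134, -0.5818)
∠(n_2, n_5) = 156.86°
δ = |180° − 156.86°| = 23.14°
23.14° > 2α = 17.06°  →  invalid

δ = 23.14°, invalid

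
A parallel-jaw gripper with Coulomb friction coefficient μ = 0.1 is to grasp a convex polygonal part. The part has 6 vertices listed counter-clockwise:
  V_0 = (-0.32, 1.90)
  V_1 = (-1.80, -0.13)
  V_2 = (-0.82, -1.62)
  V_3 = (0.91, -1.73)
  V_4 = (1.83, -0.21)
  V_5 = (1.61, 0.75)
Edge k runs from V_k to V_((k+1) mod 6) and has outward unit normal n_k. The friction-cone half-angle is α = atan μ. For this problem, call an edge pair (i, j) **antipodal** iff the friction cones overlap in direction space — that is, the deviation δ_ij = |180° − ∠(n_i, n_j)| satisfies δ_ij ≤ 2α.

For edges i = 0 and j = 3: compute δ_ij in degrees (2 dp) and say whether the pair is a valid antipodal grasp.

α = atan 0.1 = 5.71°;  2α = 11.42°
edge 0: e_0 = (-1.48, -2.03);  n_0 = (-0.8080, +0.5891)
edge 3: e_3 = (+0.92, +1.52);  n_3 = (+0.8555, -0.5178)
∠(n_0, n_3) = 175.09°
δ = |180° − 175.09°| = 4.91°
4.91° ≤ 2α = 11.42°  →  valid

δ = 4.91°, valid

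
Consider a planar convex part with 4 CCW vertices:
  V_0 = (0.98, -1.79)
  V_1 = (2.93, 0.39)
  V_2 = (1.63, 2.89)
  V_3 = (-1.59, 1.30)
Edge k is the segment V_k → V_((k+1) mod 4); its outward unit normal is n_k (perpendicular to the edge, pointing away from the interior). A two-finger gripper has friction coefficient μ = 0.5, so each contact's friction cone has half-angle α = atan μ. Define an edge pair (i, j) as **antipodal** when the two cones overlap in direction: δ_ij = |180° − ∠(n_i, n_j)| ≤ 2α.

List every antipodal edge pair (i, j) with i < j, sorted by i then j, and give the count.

count = 2; pairs: (0,2), (1,3)

α = atan 0.5 = 26.57°;  2α = 53.13°
n_0 = (+0.7453, -0.6667)
n_1 = (+0.8872, +0.4614)
n_2 = (-0.4428, +0.8966)
n_3 = (-0.7688, -0.6394)
  (0,1): δ = 110.71°  ·
  (0,2): δ = 21.91°  ✓
  (0,3): δ = 81.56°  ·
  (1,2): δ = 91.19°  ·
  (1,3): δ = 12.28°  ✓
  (2,3): δ = 76.53°  ·
antipodal pairs: 2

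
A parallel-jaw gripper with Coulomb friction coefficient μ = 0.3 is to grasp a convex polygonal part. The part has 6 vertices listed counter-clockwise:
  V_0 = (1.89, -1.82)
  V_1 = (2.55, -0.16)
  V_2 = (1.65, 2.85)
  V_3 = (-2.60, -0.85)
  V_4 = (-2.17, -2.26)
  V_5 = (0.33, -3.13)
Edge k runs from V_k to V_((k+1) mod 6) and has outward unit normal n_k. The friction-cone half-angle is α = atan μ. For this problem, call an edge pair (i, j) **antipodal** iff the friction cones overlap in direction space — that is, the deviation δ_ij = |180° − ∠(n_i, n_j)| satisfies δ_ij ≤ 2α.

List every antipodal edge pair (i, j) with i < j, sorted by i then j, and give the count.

α = atan 0.3 = 16.70°;  2α = 33.40°
n_0 = (+0.9292, -0.3695)
n_1 = (+0.9581, +0.2865)
n_2 = (-0.6566, +0.7542)
n_3 = (-0.9565, -0.2917)
n_4 = (-0.3287, -0.9444)
n_5 = (+0.6431, -0.7658)
  (0,1): δ = 141.67°  ·
  (0,2): δ = 27.28°  ✓
  (0,3): δ = 38.64°  ·
  (0,4): δ = 92.49°  ·
  (0,5): δ = 151.70°  ·
  (1,2): δ = 65.60°  ·
  (1,3): δ = 0.31°  ✓
  (1,4): δ = 54.17°  ·
  (1,5): δ = 113.37°  ·
  (2,3): δ = 114.08°  ·
  (2,4): δ = 60.23°  ·
  (2,5): δ = 1.02°  ✓
  (3,4): δ = 126.15°  ·
  (3,5): δ = 66.94°  ·
  (4,5): δ = 120.79°  ·
antipodal pairs: 3

count = 3; pairs: (0,2), (1,3), (2,5)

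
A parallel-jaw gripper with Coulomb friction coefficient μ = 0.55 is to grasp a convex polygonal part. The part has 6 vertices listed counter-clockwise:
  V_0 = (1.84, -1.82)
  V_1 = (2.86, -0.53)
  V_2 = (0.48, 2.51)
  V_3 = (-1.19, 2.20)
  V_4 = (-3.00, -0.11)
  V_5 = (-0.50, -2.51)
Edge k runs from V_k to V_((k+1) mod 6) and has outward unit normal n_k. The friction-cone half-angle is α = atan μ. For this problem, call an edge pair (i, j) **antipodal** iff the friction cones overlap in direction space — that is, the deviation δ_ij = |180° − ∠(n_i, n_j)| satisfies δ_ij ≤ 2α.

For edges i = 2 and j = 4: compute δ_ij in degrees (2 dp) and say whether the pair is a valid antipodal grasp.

α = atan 0.55 = 28.81°;  2α = 57.62°
edge 2: e_2 = (-1.67, -0.31);  n_2 = (-0.1825, +0.9832)
edge 4: e_4 = (+2.50, -2.40);  n_4 = (-0.6925, -0.7214)
∠(n_2, n_4) = 125.65°
δ = |180° − 125.65°| = 54.35°
54.35° ≤ 2α = 57.62°  →  valid

δ = 54.35°, valid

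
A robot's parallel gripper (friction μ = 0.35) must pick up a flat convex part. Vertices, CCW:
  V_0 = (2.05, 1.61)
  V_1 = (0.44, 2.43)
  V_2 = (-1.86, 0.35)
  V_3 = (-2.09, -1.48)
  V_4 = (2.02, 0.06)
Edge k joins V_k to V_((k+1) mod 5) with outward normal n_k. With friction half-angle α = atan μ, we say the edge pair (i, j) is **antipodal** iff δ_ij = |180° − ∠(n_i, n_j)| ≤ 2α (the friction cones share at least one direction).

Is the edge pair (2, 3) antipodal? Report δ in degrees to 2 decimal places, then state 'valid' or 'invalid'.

δ = 62.30°, invalid

α = atan 0.35 = 19.29°;  2α = 38.58°
edge 2: e_2 = (-0.23, -1.83);  n_2 = (-0.9922, +0.1247)
edge 3: e_3 = (+4.11, +1.54);  n_3 = (+0.3509, -0.9364)
∠(n_2, n_3) = 117.70°
δ = |180° − 117.70°| = 62.30°
62.30° > 2α = 38.58°  →  invalid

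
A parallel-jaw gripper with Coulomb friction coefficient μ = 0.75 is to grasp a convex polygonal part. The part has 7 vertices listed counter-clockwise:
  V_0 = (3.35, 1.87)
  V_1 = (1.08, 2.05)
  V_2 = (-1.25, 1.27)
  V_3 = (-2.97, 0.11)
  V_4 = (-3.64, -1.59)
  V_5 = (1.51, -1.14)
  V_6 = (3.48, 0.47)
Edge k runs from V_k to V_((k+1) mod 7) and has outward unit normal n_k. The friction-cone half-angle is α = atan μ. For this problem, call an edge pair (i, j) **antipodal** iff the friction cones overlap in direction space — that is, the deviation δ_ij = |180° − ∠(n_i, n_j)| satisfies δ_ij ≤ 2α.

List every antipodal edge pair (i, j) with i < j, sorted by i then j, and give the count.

α = atan 0.75 = 36.87°;  2α = 73.74°
n_0 = (+0.0790, +0.9969)
n_1 = (-0.3174, +0.9483)
n_2 = (-0.5591, +0.8291)
n_3 = (-0.9304, +0.3667)
n_4 = (+0.0870, -0.9962)
n_5 = (+0.6328, -0.7743)
n_6 = (+0.9957, +0.0925)
  (0,1): δ = 156.96°  ·
  (0,2): δ = 141.47°  ·
  (0,3): δ = 106.98°  ·
  (0,4): δ = 9.53°  ✓
  (0,5): δ = 43.79°  ✓
  (0,6): δ = 99.84°  ·
  (1,2): δ = 164.51°  ·
  (1,3): δ = 130.02°  ·
  (1,4): δ = 13.51°  ✓
  (1,5): δ = 20.75°  ✓
  (1,6): δ = 76.80°  ·
  (2,3): δ = 145.51°  ·
  (2,4): δ = 29.00°  ✓
  (2,5): δ = 5.26°  ✓
  (2,6): δ = 61.31°  ✓
  (3,4): δ = 63.50°  ✓
  (3,5): δ = 29.23°  ✓
  (3,6): δ = 26.82°  ✓
  (4,5): δ = 145.74°  ·
  (4,6): δ = 89.69°  ·
  (5,6): δ = 123.95°  ·
antipodal pairs: 10

count = 10; pairs: (0,4), (0,5), (1,4), (1,5), (2,4), (2,5), (2,6), (3,4), (3,5), (3,6)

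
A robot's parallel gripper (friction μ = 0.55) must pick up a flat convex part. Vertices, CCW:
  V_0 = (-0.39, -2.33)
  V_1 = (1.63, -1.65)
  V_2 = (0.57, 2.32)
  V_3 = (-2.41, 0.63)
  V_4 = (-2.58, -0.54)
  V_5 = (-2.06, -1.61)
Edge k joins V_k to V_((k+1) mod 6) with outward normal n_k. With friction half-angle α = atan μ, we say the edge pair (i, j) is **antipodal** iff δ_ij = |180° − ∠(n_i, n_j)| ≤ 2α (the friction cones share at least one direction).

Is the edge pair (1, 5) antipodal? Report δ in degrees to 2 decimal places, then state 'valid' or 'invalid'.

α = atan 0.55 = 28.81°;  2α = 57.62°
edge 1: e_1 = (-1.06, +3.97);  n_1 = (+0.9662, +0.2580)
edge 5: e_5 = (+1.67, -0.72);  n_5 = (-0.3959, -0.9183)
∠(n_1, n_5) = 128.27°
δ = |180° − 128.27°| = 51.73°
51.73° ≤ 2α = 57.62°  →  valid

δ = 51.73°, valid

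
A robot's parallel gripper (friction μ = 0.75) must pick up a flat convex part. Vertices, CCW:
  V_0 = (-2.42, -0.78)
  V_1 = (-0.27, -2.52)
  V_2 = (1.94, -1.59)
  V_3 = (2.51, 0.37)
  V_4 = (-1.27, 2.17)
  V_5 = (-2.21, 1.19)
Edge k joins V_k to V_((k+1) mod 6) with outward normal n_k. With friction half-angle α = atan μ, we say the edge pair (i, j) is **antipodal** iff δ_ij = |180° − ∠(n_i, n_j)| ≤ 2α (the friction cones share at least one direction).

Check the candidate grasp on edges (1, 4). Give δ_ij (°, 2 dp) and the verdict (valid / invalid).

δ = 23.37°, valid

α = atan 0.75 = 36.87°;  2α = 73.74°
edge 1: e_1 = (+2.21, +0.93);  n_1 = (+0.3879, -0.9217)
edge 4: e_4 = (-0.94, -0.98);  n_4 = (-0.7217, +0.6922)
∠(n_1, n_4) = 156.63°
δ = |180° − 156.63°| = 23.37°
23.37° ≤ 2α = 73.74°  →  valid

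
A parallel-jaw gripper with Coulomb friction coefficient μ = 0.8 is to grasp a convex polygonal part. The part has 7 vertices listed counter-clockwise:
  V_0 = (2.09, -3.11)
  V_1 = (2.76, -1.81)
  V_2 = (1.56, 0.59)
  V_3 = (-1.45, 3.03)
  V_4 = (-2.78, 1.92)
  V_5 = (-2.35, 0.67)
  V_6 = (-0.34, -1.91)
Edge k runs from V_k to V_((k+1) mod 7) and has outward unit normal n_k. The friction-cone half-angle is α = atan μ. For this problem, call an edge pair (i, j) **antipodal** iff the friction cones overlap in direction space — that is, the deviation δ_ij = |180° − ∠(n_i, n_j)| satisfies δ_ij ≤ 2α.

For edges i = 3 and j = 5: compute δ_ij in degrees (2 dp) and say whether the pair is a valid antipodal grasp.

δ = 91.93°, invalid

α = atan 0.8 = 38.66°;  2α = 77.32°
edge 3: e_3 = (-1.33, -1.11);  n_3 = (-0.6408, +0.7677)
edge 5: e_5 = (+2.01, -2.58);  n_5 = (-0.7889, -0.6146)
∠(n_3, n_5) = 88.07°
δ = |180° − 88.07°| = 91.93°
91.93° > 2α = 77.32°  →  invalid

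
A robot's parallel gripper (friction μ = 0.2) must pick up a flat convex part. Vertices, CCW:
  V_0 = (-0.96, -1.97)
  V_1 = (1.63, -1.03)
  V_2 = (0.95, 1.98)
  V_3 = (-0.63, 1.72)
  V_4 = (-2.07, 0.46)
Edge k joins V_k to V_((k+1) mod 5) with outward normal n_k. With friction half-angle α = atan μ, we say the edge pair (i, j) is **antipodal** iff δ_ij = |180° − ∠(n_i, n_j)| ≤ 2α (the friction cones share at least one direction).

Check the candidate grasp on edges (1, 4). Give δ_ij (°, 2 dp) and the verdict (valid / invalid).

δ = 11.82°, valid

α = atan 0.2 = 11.31°;  2α = 22.62°
edge 1: e_1 = (-0.68, +3.01);  n_1 = (+0.9754, +0.2204)
edge 4: e_4 = (+1.11, -2.43);  n_4 = (-0.9096, -0.4155)
∠(n_1, n_4) = 168.18°
δ = |180° − 168.18°| = 11.82°
11.82° ≤ 2α = 22.62°  →  valid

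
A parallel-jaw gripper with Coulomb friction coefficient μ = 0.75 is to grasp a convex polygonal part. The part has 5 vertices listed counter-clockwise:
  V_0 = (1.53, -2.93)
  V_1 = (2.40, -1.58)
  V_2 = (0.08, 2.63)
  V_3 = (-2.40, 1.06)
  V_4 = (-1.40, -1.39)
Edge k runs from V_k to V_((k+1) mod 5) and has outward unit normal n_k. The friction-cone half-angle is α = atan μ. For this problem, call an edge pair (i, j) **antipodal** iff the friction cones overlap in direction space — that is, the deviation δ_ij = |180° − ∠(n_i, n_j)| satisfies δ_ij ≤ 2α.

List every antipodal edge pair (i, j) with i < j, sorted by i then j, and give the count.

count = 5; pairs: (0,2), (0,3), (1,3), (1,4), (2,4)

α = atan 0.75 = 36.87°;  2α = 73.74°
n_0 = (+0.8406, -0.5417)
n_1 = (+0.8758, +0.4826)
n_2 = (-0.5349, +0.8449)
n_3 = (-0.9258, -0.3779)
n_4 = (-0.4652, -0.8852)
  (0,1): δ = 118.34°  ·
  (0,2): δ = 24.86°  ✓
  (0,3): δ = 55.00°  ✓
  (0,4): δ = 95.07°  ·
  (1,2): δ = 86.52°  ·
  (1,3): δ = 6.65°  ✓
  (1,4): δ = 33.42°  ✓
  (2,3): δ = 100.13°  ·
  (2,4): δ = 60.06°  ✓
  (3,4): δ = 139.93°  ·
antipodal pairs: 5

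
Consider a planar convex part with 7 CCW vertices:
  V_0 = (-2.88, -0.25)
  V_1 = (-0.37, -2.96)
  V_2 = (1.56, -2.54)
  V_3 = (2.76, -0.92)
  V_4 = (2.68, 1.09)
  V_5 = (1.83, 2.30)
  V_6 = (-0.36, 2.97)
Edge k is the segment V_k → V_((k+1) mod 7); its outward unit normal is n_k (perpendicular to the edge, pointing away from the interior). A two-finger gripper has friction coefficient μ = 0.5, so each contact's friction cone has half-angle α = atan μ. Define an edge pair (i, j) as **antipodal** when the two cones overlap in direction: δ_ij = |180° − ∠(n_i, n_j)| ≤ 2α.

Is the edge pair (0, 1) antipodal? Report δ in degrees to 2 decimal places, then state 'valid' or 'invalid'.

α = atan 0.5 = 26.57°;  2α = 53.13°
edge 0: e_0 = (+2.51, -2.71);  n_0 = (-0.7337, -0.6795)
edge 1: e_1 = (+1.93, +0.42);  n_1 = (+0.2126, -0.9771)
∠(n_0, n_1) = 59.47°
δ = |180° − 59.47°| = 120.53°
120.53° > 2α = 53.13°  →  invalid

δ = 120.53°, invalid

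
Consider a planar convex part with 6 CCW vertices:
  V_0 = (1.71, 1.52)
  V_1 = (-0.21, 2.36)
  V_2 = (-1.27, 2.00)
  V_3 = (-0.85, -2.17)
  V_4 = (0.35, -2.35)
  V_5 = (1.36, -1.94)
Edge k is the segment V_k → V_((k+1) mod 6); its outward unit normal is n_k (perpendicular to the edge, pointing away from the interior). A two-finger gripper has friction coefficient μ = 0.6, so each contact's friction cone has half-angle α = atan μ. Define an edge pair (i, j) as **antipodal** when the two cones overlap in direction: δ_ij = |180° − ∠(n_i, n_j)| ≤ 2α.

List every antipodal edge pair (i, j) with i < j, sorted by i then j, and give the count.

α = atan 0.6 = 30.96°;  2α = 61.93°
n_0 = (+0.4008, +0.9162)
n_1 = (-0.3216, +0.9469)
n_2 = (-0.9950, -0.1002)
n_3 = (-0.1483, -0.9889)
n_4 = (+0.3761, -0.9266)
n_5 = (+0.9949, -0.1006)
  (0,1): δ = 137.61°  ·
  (0,2): δ = 60.62°  ✓
  (0,3): δ = 15.10°  ✓
  (0,4): δ = 45.72°  ✓
  (0,5): δ = 107.85°  ·
  (1,2): δ = 103.01°  ·
  (1,3): δ = 27.29°  ✓
  (1,4): δ = 3.34°  ✓
  (1,5): δ = 65.47°  ·
  (2,3): δ = 104.28°  ·
  (2,4): δ = 73.66°  ·
  (2,5): δ = 11.53°  ✓
  (3,4): δ = 149.38°  ·
  (3,5): δ = 87.25°  ·
  (4,5): δ = 117.87°  ·
antipodal pairs: 6

count = 6; pairs: (0,2), (0,3), (0,4), (1,3), (1,4), (2,5)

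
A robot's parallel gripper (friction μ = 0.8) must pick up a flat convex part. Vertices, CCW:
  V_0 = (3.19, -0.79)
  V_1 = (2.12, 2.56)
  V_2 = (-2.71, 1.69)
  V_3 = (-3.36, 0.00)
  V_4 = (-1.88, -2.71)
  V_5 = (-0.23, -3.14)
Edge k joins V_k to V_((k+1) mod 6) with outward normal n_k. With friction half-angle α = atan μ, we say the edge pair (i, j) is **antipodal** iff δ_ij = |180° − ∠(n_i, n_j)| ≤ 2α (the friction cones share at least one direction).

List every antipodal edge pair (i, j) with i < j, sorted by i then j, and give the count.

α = atan 0.8 = 38.66°;  2α = 77.32°
n_0 = (+0.9526, +0.3043)
n_1 = (-0.1773, +0.9842)
n_2 = (-0.9333, +0.3590)
n_3 = (-0.8776, -0.4793)
n_4 = (-0.2522, -0.9677)
n_5 = (+0.5663, -0.8242)
  (0,1): δ = 97.50°  ·
  (0,2): δ = 38.75°  ✓
  (0,3): δ = 10.93°  ✓
  (0,4): δ = 57.68°  ✓
  (0,5): δ = 106.78°  ·
  (1,2): δ = 121.25°  ·
  (1,3): δ = 71.57°  ✓
  (1,4): δ = 24.82°  ✓
  (1,5): δ = 24.28°  ✓
  (2,3): δ = 130.32°  ·
  (2,4): δ = 83.57°  ·
  (2,5): δ = 34.47°  ✓
  (3,4): δ = 133.25°  ·
  (3,5): δ = 84.15°  ·
  (4,5): δ = 130.90°  ·
antipodal pairs: 7

count = 7; pairs: (0,2), (0,3), (0,4), (1,3), (1,4), (1,5), (2,5)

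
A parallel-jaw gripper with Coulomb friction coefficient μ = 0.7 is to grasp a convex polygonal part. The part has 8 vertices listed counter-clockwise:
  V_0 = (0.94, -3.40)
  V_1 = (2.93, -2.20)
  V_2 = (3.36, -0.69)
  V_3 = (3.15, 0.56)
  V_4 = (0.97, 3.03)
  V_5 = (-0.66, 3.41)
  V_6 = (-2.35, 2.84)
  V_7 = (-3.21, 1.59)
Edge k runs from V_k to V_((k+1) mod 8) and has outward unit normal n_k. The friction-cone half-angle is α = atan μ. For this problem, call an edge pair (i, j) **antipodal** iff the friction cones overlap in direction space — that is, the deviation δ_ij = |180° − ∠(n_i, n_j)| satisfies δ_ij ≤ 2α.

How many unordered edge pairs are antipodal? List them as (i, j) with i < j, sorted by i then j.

α = atan 0.7 = 34.99°;  2α = 69.98°
n_0 = (+0.5164, -0.8564)
n_1 = (+0.9618, -0.2739)
n_2 = (+0.9862, +0.1657)
n_3 = (+0.7497, +0.6617)
n_4 = (+0.2270, +0.9739)
n_5 = (-0.3196, +0.9476)
n_6 = (-0.8238, +0.5668)
n_7 = (-0.7689, -0.6394)
  (0,1): δ = 136.99°  ·
  (0,2): δ = 111.55°  ·
  (0,3): δ = 79.66°  ·
  (0,4): δ = 44.21°  ✓
  (0,5): δ = 12.45°  ✓
  (0,6): δ = 24.38°  ✓
  (0,7): δ = 98.66°  ·
  (1,2): δ = 154.57°  ·
  (1,3): δ = 122.67°  ·
  (1,4): δ = 87.23°  ·
  (1,5): δ = 55.47°  ✓
  (1,6): δ = 18.63°  ✓
  (1,7): δ = 55.64°  ✓
  (2,3): δ = 148.11°  ·
  (2,4): δ = 112.66°  ·
  (2,5): δ = 80.90°  ·
  (2,6): δ = 44.06°  ✓
  (2,7): δ = 30.21°  ✓
  (3,4): δ = 144.55°  ·
  (3,5): δ = 112.79°  ·
  (3,6): δ = 75.96°  ·
  (3,7): δ = 1.68°  ✓
  (4,5): δ = 148.24°  ·
  (4,6): δ = 111.41°  ·
  (4,7): δ = 37.13°  ✓
  (5,6): δ = 143.17°  ·
  (5,7): δ = 68.89°  ✓
  (6,7): δ = 105.72°  ·
antipodal pairs: 11

count = 11; pairs: (0,4), (0,5), (0,6), (1,5), (1,6), (1,7), (2,6), (2,7), (3,7), (4,7), (5,7)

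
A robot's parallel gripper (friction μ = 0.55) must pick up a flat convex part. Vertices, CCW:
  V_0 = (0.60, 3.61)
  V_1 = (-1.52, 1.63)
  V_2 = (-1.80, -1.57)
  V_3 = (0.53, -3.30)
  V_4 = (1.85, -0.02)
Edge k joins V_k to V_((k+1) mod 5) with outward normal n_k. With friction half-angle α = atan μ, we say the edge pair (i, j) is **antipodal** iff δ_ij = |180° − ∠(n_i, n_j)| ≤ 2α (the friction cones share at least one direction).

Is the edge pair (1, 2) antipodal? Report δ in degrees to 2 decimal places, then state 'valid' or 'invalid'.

α = atan 0.55 = 28.81°;  2α = 57.62°
edge 1: e_1 = (-0.28, -3.20);  n_1 = (-0.9962, +0.0872)
edge 2: e_2 = (+2.33, -1.73);  n_2 = (-0.5961, -0.8029)
∠(n_1, n_2) = 58.41°
δ = |180° − 58.41°| = 121.59°
121.59° > 2α = 57.62°  →  invalid

δ = 121.59°, invalid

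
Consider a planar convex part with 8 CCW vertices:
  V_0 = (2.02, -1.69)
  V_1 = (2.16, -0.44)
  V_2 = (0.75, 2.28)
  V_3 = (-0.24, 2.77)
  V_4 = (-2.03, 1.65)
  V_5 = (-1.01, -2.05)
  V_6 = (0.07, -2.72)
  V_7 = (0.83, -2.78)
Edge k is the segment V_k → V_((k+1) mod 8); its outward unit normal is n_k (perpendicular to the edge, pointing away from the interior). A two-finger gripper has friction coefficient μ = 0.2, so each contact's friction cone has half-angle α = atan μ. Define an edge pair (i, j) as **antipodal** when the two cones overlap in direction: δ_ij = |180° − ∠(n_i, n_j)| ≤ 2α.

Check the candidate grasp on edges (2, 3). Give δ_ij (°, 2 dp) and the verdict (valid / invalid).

α = atan 0.2 = 11.31°;  2α = 22.62°
edge 2: e_2 = (-0.99, +0.49);  n_2 = (+0.4436, +0.8962)
edge 3: e_3 = (-1.79, -1.12);  n_3 = (-0.5304, +0.8477)
∠(n_2, n_3) = 58.37°
δ = |180° − 58.37°| = 121.63°
121.63° > 2α = 22.62°  →  invalid

δ = 121.63°, invalid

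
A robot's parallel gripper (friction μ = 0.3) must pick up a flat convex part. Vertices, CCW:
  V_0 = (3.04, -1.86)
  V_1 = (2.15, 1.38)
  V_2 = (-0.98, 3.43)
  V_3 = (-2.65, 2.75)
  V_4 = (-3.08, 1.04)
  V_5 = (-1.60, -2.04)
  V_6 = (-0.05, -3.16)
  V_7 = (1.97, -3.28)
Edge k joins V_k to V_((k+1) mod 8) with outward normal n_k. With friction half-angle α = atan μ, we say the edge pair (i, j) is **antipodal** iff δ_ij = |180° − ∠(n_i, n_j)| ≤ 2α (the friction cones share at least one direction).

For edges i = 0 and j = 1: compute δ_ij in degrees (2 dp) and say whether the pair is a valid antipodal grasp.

α = atan 0.3 = 16.70°;  2α = 33.40°
edge 0: e_0 = (-0.89, +3.24);  n_0 = (+0.9643, +0.2649)
edge 1: e_1 = (-3.13, +2.05);  n_1 = (+0.5479, +0.8365)
∠(n_0, n_1) = 41.42°
δ = |180° − 41.42°| = 138.58°
138.58° > 2α = 33.40°  →  invalid

δ = 138.58°, invalid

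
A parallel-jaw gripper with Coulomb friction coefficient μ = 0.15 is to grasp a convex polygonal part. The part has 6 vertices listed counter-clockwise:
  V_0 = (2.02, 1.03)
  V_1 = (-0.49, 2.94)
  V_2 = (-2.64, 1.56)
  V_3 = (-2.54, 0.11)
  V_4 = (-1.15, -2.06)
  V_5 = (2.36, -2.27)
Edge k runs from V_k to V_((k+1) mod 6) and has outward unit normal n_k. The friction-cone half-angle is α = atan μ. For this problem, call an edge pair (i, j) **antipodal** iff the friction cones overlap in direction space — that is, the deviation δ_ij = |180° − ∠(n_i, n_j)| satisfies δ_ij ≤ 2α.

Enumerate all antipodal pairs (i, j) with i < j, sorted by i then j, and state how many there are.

count = 1; pairs: (2,5)

α = atan 0.15 = 8.53°;  2α = 17.06°
n_0 = (+0.6056, +0.7958)
n_1 = (-0.5402, +0.8416)
n_2 = (-0.9976, -0.0688)
n_3 = (-0.8421, -0.5394)
n_4 = (-0.0597, -0.9982)
n_5 = (+0.9947, +0.1025)
  (0,1): δ = 110.04°  ·
  (0,2): δ = 48.79°  ·
  (0,3): δ = 20.09°  ·
  (0,4): δ = 33.85°  ·
  (0,5): δ = 133.15°  ·
  (1,2): δ = 118.75°  ·
  (1,3): δ = 90.05°  ·
  (1,4): δ = 36.12°  ·
  (1,5): δ = 63.19°  ·
  (2,3): δ = 151.30°  ·
  (2,4): δ = 97.37°  ·
  (2,5): δ = 1.94°  ✓
  (3,4): δ = 126.07°  ·
  (3,5): δ = 26.76°  ·
  (4,5): δ = 80.69°  ·
antipodal pairs: 1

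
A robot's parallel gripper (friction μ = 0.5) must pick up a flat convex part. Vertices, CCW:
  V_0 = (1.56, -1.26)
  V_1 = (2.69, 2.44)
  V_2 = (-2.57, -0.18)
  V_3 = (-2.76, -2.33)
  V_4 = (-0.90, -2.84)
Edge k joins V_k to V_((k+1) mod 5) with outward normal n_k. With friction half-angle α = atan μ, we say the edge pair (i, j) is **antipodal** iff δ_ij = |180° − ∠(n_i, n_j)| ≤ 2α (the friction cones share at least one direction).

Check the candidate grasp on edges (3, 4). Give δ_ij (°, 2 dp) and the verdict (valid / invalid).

α = atan 0.5 = 26.57°;  2α = 53.13°
edge 3: e_3 = (+1.86, -0.51);  n_3 = (-0.2644, -0.9644)
edge 4: e_4 = (+2.46, +1.58);  n_4 = (+0.5404, -0.8414)
∠(n_3, n_4) = 48.04°
δ = |180° − 48.04°| = 131.96°
131.96° > 2α = 53.13°  →  invalid

δ = 131.96°, invalid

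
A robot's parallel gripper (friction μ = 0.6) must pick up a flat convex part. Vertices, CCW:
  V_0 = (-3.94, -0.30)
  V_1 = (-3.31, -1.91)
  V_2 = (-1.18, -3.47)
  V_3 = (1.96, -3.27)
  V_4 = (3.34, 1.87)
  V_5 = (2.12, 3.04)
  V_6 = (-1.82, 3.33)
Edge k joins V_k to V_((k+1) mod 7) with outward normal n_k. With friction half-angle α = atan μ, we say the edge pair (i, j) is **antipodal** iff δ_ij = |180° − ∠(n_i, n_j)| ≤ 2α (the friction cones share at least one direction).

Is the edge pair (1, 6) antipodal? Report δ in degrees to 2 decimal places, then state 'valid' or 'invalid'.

α = atan 0.6 = 30.96°;  2α = 61.93°
edge 1: e_1 = (+2.13, -1.56);  n_1 = (-0.5909, -0.8068)
edge 6: e_6 = (-2.12, -3.63);  n_6 = (-0.8635, +0.5043)
∠(n_1, n_6) = 84.07°
δ = |180° − 84.07°| = 95.93°
95.93° > 2α = 61.93°  →  invalid

δ = 95.93°, invalid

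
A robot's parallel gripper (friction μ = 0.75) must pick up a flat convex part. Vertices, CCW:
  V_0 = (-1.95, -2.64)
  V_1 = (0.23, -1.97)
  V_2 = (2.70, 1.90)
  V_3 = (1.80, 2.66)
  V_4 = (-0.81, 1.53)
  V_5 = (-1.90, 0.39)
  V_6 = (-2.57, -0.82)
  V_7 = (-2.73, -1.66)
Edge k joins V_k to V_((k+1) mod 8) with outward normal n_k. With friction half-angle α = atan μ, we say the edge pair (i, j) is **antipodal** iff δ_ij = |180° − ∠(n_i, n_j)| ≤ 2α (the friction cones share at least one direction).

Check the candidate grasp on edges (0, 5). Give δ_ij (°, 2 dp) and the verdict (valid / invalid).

δ = 43.94°, valid

α = atan 0.75 = 36.87°;  2α = 73.74°
edge 0: e_0 = (+2.18, +0.67);  n_0 = (+0.2938, -0.9559)
edge 5: e_5 = (-0.67, -1.21);  n_5 = (-0.8748, +0.4844)
∠(n_0, n_5) = 136.06°
δ = |180° − 136.06°| = 43.94°
43.94° ≤ 2α = 73.74°  →  valid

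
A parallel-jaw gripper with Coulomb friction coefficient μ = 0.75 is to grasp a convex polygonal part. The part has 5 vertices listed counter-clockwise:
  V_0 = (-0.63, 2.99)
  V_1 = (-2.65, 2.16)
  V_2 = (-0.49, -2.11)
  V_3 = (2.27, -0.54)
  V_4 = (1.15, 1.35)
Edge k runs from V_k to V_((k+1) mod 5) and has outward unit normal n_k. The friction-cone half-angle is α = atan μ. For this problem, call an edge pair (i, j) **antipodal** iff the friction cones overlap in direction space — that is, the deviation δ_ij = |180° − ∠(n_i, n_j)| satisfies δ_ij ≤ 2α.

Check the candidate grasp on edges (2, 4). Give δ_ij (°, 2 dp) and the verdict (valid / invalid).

α = atan 0.75 = 36.87°;  2α = 73.74°
edge 2: e_2 = (+2.76, +1.57);  n_2 = (+0.4944, -0.8692)
edge 4: e_4 = (-1.78, +1.64);  n_4 = (+0.6776, +0.7354)
∠(n_2, n_4) = 107.71°
δ = |180° − 107.71°| = 72.29°
72.29° ≤ 2α = 73.74°  →  valid

δ = 72.29°, valid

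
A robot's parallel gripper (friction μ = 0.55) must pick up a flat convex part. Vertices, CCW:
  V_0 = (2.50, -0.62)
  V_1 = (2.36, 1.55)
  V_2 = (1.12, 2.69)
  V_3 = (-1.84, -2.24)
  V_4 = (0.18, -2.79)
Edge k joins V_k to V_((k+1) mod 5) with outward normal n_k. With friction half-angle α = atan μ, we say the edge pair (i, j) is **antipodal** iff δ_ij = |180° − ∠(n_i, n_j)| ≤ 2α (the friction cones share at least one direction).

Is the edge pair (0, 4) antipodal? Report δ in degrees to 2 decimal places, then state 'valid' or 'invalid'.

α = atan 0.55 = 28.81°;  2α = 57.62°
edge 0: e_0 = (-0.14, +2.17);  n_0 = (+0.9979, +0.0644)
edge 4: e_4 = (+2.32, +2.17);  n_4 = (+0.6831, -0.7303)
∠(n_0, n_4) = 50.60°
δ = |180° − 50.60°| = 129.40°
129.40° > 2α = 57.62°  →  invalid

δ = 129.40°, invalid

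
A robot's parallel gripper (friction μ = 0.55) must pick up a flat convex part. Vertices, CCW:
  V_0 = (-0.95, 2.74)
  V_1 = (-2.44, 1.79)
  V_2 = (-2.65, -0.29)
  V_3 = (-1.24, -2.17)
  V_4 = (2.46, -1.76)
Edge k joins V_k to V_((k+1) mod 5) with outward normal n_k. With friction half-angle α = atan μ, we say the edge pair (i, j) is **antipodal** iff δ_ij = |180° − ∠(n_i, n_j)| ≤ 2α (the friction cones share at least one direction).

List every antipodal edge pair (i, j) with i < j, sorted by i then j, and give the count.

count = 3; pairs: (0,3), (1,4), (2,4)

α = atan 0.55 = 28.81°;  2α = 57.62°
n_0 = (-0.5376, +0.8432)
n_1 = (-0.9949, +0.1005)
n_2 = (-0.8000, -0.6000)
n_3 = (+0.1101, -0.9939)
n_4 = (+0.7970, +0.6040)
  (0,1): δ = 128.29°  ·
  (0,2): δ = 85.65°  ·
  (0,3): δ = 26.20°  ✓
  (0,4): δ = 94.63°  ·
  (1,2): δ = 137.36°  ·
  (1,3): δ = 77.91°  ·
  (1,4): δ = 42.92°  ✓
  (2,3): δ = 120.55°  ·
  (2,4): δ = 0.28°  ✓
  (3,4): δ = 59.17°  ·
antipodal pairs: 3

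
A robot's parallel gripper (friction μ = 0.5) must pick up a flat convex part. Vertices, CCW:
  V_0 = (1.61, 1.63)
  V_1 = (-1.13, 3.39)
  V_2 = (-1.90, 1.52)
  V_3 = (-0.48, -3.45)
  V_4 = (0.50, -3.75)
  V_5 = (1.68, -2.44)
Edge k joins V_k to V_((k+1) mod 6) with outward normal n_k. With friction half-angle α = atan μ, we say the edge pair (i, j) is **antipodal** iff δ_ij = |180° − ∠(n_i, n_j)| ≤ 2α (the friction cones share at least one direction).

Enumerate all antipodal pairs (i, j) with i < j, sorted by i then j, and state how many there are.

count = 5; pairs: (0,2), (0,3), (1,4), (1,5), (2,5)

α = atan 0.5 = 26.57°;  2α = 53.13°
n_0 = (+0.5404, +0.8414)
n_1 = (-0.9247, +0.3807)
n_2 = (-0.9615, -0.2747)
n_3 = (-0.2927, -0.9562)
n_4 = (+0.7430, -0.6693)
n_5 = (+0.9999, +0.0172)
  (0,1): δ = 79.67°  ·
  (0,2): δ = 41.34°  ✓
  (0,3): δ = 15.69°  ✓
  (0,4): δ = 80.70°  ·
  (0,5): δ = 123.70°  ·
  (1,2): δ = 141.67°  ·
  (1,3): δ = 84.64°  ·
  (1,4): δ = 19.63°  ✓
  (1,5): δ = 23.37°  ✓
  (2,3): δ = 122.97°  ·
  (2,4): δ = 57.96°  ·
  (2,5): δ = 14.96°  ✓
  (3,4): δ = 114.99°  ·
  (3,5): δ = 71.99°  ·
  (4,5): δ = 137.00°  ·
antipodal pairs: 5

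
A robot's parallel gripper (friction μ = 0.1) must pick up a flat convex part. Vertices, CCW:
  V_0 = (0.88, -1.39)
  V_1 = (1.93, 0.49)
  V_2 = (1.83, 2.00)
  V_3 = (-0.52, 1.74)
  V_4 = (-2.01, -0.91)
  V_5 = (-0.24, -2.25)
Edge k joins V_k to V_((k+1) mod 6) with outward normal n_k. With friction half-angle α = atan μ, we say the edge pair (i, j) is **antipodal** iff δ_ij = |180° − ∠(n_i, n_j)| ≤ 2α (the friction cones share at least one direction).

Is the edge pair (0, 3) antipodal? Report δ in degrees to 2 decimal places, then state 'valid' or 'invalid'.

δ = 0.16°, valid

α = atan 0.1 = 5.71°;  2α = 11.42°
edge 0: e_0 = (+1.05, +1.88);  n_0 = (+0.8731, -0.4876)
edge 3: e_3 = (-1.49, -2.65);  n_3 = (-0.8717, +0.4901)
∠(n_0, n_3) = 179.84°
δ = |180° − 179.84°| = 0.16°
0.16° ≤ 2α = 11.42°  →  valid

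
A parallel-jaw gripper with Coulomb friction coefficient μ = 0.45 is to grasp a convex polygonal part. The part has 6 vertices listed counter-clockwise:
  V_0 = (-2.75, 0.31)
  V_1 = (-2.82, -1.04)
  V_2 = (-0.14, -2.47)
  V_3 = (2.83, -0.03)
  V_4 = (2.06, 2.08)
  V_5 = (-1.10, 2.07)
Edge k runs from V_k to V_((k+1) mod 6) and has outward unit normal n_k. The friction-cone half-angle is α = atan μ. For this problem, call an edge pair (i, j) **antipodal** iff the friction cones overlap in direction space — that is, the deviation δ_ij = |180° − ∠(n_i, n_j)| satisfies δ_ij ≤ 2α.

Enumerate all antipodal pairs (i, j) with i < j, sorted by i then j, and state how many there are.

count = 6; pairs: (0,2), (0,3), (1,3), (1,4), (2,4), (2,5)

α = atan 0.45 = 24.23°;  2α = 48.46°
n_0 = (-0.9987, +0.0518)
n_1 = (-0.4708, -0.8823)
n_2 = (+0.6348, -0.7727)
n_3 = (+0.9394, +0.3428)
n_4 = (-0.0032, +1.0000)
n_5 = (-0.7295, +0.6839)
  (0,1): δ = 115.12°  ·
  (0,2): δ = 47.63°  ✓
  (0,3): δ = 23.02°  ✓
  (0,4): δ = 93.15°  ·
  (0,5): δ = 139.82°  ·
  (1,2): δ = 112.51°  ·
  (1,3): δ = 41.87°  ✓
  (1,4): δ = 28.26°  ✓
  (1,5): δ = 74.93°  ·
  (2,3): δ = 109.36°  ·
  (2,4): δ = 39.22°  ✓
  (2,5): δ = 7.44°  ✓
  (3,4): δ = 109.87°  ·
  (3,5): δ = 63.20°  ·
  (4,5): δ = 133.33°  ·
antipodal pairs: 6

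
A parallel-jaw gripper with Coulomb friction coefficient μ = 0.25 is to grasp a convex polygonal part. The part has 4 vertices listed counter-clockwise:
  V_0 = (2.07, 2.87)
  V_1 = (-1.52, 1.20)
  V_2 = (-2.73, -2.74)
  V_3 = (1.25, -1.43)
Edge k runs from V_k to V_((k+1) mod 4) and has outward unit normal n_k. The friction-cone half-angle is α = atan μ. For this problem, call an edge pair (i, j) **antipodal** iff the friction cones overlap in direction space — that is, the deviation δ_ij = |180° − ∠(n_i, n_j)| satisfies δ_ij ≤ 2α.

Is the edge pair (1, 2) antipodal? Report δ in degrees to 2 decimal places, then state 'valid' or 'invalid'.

α = atan 0.25 = 14.04°;  2α = 28.07°
edge 1: e_1 = (-1.21, -3.94);  n_1 = (-0.9559, +0.2936)
edge 2: e_2 = (+3.98, +1.31);  n_2 = (+0.3126, -0.9499)
∠(n_1, n_2) = 125.29°
δ = |180° − 125.29°| = 54.71°
54.71° > 2α = 28.07°  →  invalid

δ = 54.71°, invalid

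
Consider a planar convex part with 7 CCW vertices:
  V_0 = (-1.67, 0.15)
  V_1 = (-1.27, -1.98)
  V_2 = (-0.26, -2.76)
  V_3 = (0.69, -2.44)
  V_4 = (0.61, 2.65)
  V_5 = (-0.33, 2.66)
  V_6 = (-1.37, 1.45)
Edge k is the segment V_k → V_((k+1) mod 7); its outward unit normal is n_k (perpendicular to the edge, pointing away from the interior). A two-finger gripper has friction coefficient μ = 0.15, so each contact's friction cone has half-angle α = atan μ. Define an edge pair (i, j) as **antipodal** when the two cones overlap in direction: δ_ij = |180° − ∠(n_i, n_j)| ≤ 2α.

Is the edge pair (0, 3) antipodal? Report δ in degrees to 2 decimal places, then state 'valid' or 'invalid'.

α = atan 0.15 = 8.53°;  2α = 17.06°
edge 0: e_0 = (+0.40, -2.13);  n_0 = (-0.9828, -0.1846)
edge 3: e_3 = (-0.08, +5.09);  n_3 = (+0.9999, +0.0157)
∠(n_0, n_3) = 170.26°
δ = |180° − 170.26°| = 9.74°
9.74° ≤ 2α = 17.06°  →  valid

δ = 9.74°, valid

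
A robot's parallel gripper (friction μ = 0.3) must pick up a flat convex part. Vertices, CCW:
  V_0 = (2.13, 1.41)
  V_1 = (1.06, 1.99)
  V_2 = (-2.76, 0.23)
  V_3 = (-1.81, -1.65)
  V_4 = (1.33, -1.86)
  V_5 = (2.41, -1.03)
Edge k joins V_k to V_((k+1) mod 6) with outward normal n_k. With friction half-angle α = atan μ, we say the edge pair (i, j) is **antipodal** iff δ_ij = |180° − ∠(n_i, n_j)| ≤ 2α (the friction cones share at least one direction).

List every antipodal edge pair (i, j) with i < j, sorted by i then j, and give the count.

count = 4; pairs: (0,3), (1,3), (1,4), (2,5)

α = atan 0.3 = 16.70°;  2α = 33.40°
n_0 = (+0.4765, +0.8791)
n_1 = (-0.4185, +0.9082)
n_2 = (-0.8925, -0.4510)
n_3 = (-0.0667, -0.9978)
n_4 = (+0.6094, -0.7929)
n_5 = (+0.9935, +0.1140)
  (0,1): δ = 126.80°  ·
  (0,2): δ = 34.73°  ·
  (0,3): δ = 24.63°  ✓
  (0,4): δ = 66.00°  ·
  (0,5): δ = 125.01°  ·
  (1,2): δ = 87.93°  ·
  (1,3): δ = 28.56°  ✓
  (1,4): δ = 12.81°  ✓
  (1,5): δ = 71.81°  ·
  (2,3): δ = 120.63°  ·
  (2,4): δ = 79.27°  ·
  (2,5): δ = 20.26°  ✓
  (3,4): δ = 138.63°  ·
  (3,5): δ = 79.63°  ·
  (4,5): δ = 121.00°  ·
antipodal pairs: 4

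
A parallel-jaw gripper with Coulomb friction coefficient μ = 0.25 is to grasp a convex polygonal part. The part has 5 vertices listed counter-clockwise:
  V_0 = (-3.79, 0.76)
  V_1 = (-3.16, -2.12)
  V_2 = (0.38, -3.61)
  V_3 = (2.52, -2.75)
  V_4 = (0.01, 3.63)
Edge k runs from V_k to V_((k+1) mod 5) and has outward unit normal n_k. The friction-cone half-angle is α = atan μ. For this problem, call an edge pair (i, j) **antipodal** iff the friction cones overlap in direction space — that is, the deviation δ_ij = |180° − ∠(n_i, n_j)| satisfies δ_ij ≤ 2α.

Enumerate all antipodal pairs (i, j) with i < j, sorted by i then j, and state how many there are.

α = atan 0.25 = 14.04°;  2α = 28.07°
n_0 = (-0.9769, -0.2137)
n_1 = (-0.3879, -0.9217)
n_2 = (+0.3729, -0.9279)
n_3 = (+0.9306, +0.3661)
n_4 = (-0.6027, +0.7980)
  (0,1): δ = 125.17°  ·
  (0,2): δ = 80.45°  ·
  (0,3): δ = 9.14°  ✓
  (0,4): δ = 114.72°  ·
  (1,2): δ = 135.28°  ·
  (1,3): δ = 45.70°  ·
  (1,4): δ = 59.89°  ·
  (2,3): δ = 90.42°  ·
  (2,4): δ = 15.17°  ✓
  (3,4): δ = 74.41°  ·
antipodal pairs: 2

count = 2; pairs: (0,3), (2,4)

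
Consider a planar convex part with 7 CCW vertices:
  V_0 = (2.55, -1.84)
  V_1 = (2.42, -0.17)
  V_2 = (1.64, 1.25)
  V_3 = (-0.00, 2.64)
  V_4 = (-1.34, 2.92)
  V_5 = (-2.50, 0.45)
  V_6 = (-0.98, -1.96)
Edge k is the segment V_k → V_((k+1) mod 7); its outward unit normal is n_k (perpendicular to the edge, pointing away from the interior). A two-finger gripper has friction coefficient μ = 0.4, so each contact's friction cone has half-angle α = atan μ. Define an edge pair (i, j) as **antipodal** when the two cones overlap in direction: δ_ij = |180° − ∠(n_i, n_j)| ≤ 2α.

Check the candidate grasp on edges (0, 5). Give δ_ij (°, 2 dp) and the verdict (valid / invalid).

δ = 27.79°, valid

α = atan 0.4 = 21.80°;  2α = 43.60°
edge 0: e_0 = (-0.13, +1.67);  n_0 = (+0.9970, +0.0776)
edge 5: e_5 = (+1.52, -2.41);  n_5 = (-0.8458, -0.5335)
∠(n_0, n_5) = 152.21°
δ = |180° − 152.21°| = 27.79°
27.79° ≤ 2α = 43.60°  →  valid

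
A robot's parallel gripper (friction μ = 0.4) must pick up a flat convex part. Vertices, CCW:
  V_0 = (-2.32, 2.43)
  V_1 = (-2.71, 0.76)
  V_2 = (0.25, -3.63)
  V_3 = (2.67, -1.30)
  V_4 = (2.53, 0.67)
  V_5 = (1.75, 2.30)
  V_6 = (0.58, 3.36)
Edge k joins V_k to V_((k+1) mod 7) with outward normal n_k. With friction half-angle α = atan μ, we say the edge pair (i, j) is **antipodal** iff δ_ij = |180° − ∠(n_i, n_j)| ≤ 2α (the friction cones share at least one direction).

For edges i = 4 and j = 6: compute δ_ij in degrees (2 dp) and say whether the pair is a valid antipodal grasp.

δ = 97.79°, invalid

α = atan 0.4 = 21.80°;  2α = 43.60°
edge 4: e_4 = (-0.78, +1.63);  n_4 = (+0.9020, +0.4317)
edge 6: e_6 = (-2.90, -0.93);  n_6 = (-0.3054, +0.9522)
∠(n_4, n_6) = 82.21°
δ = |180° − 82.21°| = 97.79°
97.79° > 2α = 43.60°  →  invalid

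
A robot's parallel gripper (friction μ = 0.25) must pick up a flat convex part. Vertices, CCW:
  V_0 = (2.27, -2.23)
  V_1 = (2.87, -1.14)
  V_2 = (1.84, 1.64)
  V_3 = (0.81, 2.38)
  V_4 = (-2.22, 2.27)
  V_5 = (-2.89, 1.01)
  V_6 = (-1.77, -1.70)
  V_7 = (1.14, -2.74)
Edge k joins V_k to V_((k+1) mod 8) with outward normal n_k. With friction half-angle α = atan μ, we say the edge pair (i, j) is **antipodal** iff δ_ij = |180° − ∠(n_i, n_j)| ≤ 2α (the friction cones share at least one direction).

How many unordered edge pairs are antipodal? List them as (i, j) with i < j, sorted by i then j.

count = 5; pairs: (0,4), (1,5), (2,6), (3,6), (3,7)

α = atan 0.25 = 14.04°;  2α = 28.07°
n_0 = (+0.8760, -0.4822)
n_1 = (+0.9377, +0.3474)
n_2 = (+0.5835, +0.8121)
n_3 = (-0.0363, +0.9993)
n_4 = (-0.8829, +0.4695)
n_5 = (-0.9242, -0.3820)
n_6 = (-0.3365, -0.9417)
n_7 = (+0.4114, -0.9115)
  (0,1): δ = 130.84°  ·
  (0,2): δ = 96.86°  ·
  (0,3): δ = 59.09°  ·
  (0,4): δ = 0.83°  ✓
  (0,5): δ = 51.29°  ·
  (0,6): δ = 99.16°  ·
  (0,7): δ = 143.12°  ·
  (1,2): δ = 146.03°  ·
  (1,3): δ = 108.25°  ·
  (1,4): δ = 48.33°  ·
  (1,5): δ = 2.12°  ✓
  (1,6): δ = 50.00°  ·
  (1,7): δ = 93.96°  ·
  (2,3): δ = 142.23°  ·
  (2,4): δ = 82.31°  ·
  (2,5): δ = 31.85°  ·
  (2,6): δ = 16.03°  ✓
  (2,7): δ = 59.99°  ·
  (3,4): δ = 120.08°  ·
  (3,5): δ = 69.62°  ·
  (3,6): δ = 21.75°  ✓
  (3,7): δ = 22.21°  ✓
  (4,5): δ = 129.54°  ·
  (4,6): δ = 81.66°  ·
  (4,7): δ = 37.71°  ·
  (5,6): δ = 132.12°  ·
  (5,7): δ = 88.16°  ·
  (6,7): δ = 136.04°  ·
antipodal pairs: 5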